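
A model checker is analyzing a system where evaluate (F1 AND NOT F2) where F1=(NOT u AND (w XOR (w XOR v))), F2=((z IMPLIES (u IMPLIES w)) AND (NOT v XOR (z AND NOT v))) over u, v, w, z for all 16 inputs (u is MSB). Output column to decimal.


F1 = (NOT u AND (w XOR (w XOR v)))
F2 = ((z IMPLIES (u IMPLIES w)) AND (NOT v XOR (z AND NOT v)))
Counterexample to F1=>F2 is where F1=1 and F2=0.
Evaluate each row (bits = u,v,w,z, MSB first):
  row 0 [0000]: F1=0 F2=1 -> F1&~F2 -> 0
  row 1 [0001]: F1=0 F2=0 -> F1&~F2 -> 0
  row 2 [0010]: F1=0 F2=1 -> F1&~F2 -> 0
  row 3 [0011]: F1=0 F2=0 -> F1&~F2 -> 0
  row 4 [0100]: F1=1 F2=0 -> F1&~F2 -> 1
  row 5 [0101]: F1=1 F2=0 -> F1&~F2 -> 1
  row 6 [0110]: F1=1 F2=0 -> F1&~F2 -> 1
  row 7 [0111]: F1=1 F2=0 -> F1&~F2 -> 1
  row 8 [1000]: F1=0 F2=1 -> F1&~F2 -> 0
  row 9 [1001]: F1=0 F2=0 -> F1&~F2 -> 0
  row 10 [1010]: F1=0 F2=1 -> F1&~F2 -> 0
  row 11 [1011]: F1=0 F2=0 -> F1&~F2 -> 0
  row 12 [1100]: F1=0 F2=0 -> F1&~F2 -> 0
  row 13 [1101]: F1=0 F2=0 -> F1&~F2 -> 0
  row 14 [1110]: F1=0 F2=0 -> F1&~F2 -> 0
  row 15 [1111]: F1=0 F2=0 -> F1&~F2 -> 0
Full result column, 4 rows per line (u,v fixed per line; w,z runs 00..11 left to right):
  rows 0-3 [u,v=00]: 0000  = hex 0
  rows 4-7 [u,v=01]: 1111  = hex F
  rows 8-11 [u,v=10]: 0000  = hex 0
  rows 12-15 [u,v=11]: 0000  = hex 0
Counterexample vector (row 0 .. row 15) = 0000111100000000
Output column grouped in 4s = 0000 1111 0000 0000 = 0x0F00
Convert to decimal digit by digit (value = value*16 + digit):
  0 -> 0
  0*16 + 15 (F) = 15
  15*16 + 0 = 240
  240*16 + 0 = 3840
Decimal = 3840

3840


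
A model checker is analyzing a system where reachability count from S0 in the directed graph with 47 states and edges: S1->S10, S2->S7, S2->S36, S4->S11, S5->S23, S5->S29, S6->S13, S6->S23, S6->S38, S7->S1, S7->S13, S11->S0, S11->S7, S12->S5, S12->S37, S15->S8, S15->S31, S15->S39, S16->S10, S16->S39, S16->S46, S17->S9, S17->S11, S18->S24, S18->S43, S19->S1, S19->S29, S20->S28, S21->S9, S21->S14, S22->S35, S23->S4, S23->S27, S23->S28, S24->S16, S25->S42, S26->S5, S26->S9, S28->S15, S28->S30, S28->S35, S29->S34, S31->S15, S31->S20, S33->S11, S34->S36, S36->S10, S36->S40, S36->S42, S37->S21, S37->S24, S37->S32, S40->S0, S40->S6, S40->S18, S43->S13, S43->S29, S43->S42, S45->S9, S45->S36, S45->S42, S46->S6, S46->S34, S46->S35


BFS from S0:
  layer 0: {S0}
Reachable set: {S0}
Count = 1

1


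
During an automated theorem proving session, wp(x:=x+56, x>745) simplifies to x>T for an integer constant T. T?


Formula: wp(x:=E, P) = P[E/x] (substitute E for x in postcondition)
Step 1: Postcondition: x>745
Step 2: Substitute x+56 for x: x+56>745
Step 3: Solve for x: x > 745-56 = 689

689


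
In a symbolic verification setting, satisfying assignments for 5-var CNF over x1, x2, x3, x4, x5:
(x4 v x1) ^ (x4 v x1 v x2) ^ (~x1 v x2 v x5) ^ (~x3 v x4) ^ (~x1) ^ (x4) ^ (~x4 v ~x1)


CNF with 7 clauses over 5 vars (32 assignments).
An assignment satisfies CNF iff every clause has >=1 true literal.
Check each row (bits = x1,x2,x3,x4,x5; clause T/F shown):
  row 0 [00000]: clauses=FFTTTFT -> 0
  row 1 [00001]: clauses=FFTTTFT -> 0
  row 2 [00010]: clauses=TTTTTTT -> 1
  row 3 [00011]: clauses=TTTTTTT -> 1
  row 4 [00100]: clauses=FFTFTFT -> 0
  row 5 [00101]: clauses=FFTFTFT -> 0
  row 6 [00110]: clauses=TTTTTTT -> 1
  row 7 [00111]: clauses=TTTTTTT -> 1
  row 8 [01000]: clauses=FTTTTFT -> 0
  row 9 [01001]: clauses=FTTTTFT -> 0
  row 10 [01010]: clauses=TTTTTTT -> 1
  row 11 [01011]: clauses=TTTTTTT -> 1
  row 12 [01100]: clauses=FTTFTFT -> 0
  row 13 [01101]: clauses=FTTFTFT -> 0
  row 14 [01110]: clauses=TTTTTTT -> 1
  row 15 [01111]: clauses=TTTTTTT -> 1
  row 16 [10000]: clauses=TTFTFFT -> 0
  row 17 [10001]: clauses=TTTTFFT -> 0
  row 18 [10010]: clauses=TTFTFTF -> 0
  row 19 [10011]: clauses=TTTTFTF -> 0
  row 20 [10100]: clauses=TTFFFFT -> 0
  row 21 [10101]: clauses=TTTFFFT -> 0
  row 22 [10110]: clauses=TTFTFTF -> 0
  row 23 [10111]: clauses=TTTTFTF -> 0
  row 24 [11000]: clauses=TTTTFFT -> 0
  row 25 [11001]: clauses=TTTTFFT -> 0
  row 26 [11010]: clauses=TTTTFTF -> 0
  row 27 [11011]: clauses=TTTTFTF -> 0
  row 28 [11100]: clauses=TTTFFFT -> 0
  row 29 [11101]: clauses=TTTFFFT -> 0
  row 30 [11110]: clauses=TTTTFTF -> 0
  row 31 [11111]: clauses=TTTTFTF -> 0
Full result column, 8 rows per line (x1,x2 fixed per line; x3,x4,x5 runs 000..111 left to right):
  rows 0-7 [x1,x2=00]: 00110011  (ones: 4)
  rows 8-15 [x1,x2=01]: 00110011  (ones: 4)
  rows 16-23 [x1,x2=10]: 00000000  (ones: 0)
  rows 24-31 [x1,x2=11]: 00000000  (ones: 0)
Satisfying assignments = 4+4+0+0 = 8

8


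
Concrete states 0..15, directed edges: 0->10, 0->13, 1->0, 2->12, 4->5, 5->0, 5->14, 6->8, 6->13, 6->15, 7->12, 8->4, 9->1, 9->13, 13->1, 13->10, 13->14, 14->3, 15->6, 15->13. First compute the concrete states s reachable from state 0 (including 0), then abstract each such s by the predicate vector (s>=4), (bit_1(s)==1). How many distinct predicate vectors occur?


BFS from 0:
Concrete reachable: {0, 1, 3, 10, 13, 14}
Abstract via predicates (s>=4), (bit_1(s)==1):
  (0,0) <- {0, 1}
  (0,1) <- {3}
  (1,0) <- {13}
  (1,1) <- {10, 14}
Distinct abstract states = 4

4


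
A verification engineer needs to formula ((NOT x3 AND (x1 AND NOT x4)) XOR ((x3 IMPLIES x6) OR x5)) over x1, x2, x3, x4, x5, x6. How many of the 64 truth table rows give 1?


Formula: ((NOT x3 AND (x1 AND NOT x4)) XOR ((x3 IMPLIES x6) OR x5)) over 6 vars (64 rows)
Evaluate each row (x1, x2, x3, x4, x5, x6 as bits, MSB first):
  row 0 [000000]: ((NOT 0 AND (0 AND NOT 0)) XOR ((0 IMPLIES 0) OR 0)) -> 1
  row 1 [000001]: ((NOT 0 AND (0 AND NOT 0)) XOR ((0 IMPLIES 1) OR 0)) -> 1
  row 2 [000010]: ((NOT 0 AND (0 AND NOT 0)) XOR ((0 IMPLIES 0) OR 1)) -> 1
  row 3 [000011]: ((NOT 0 AND (0 AND NOT 0)) XOR ((0 IMPLIES 1) OR 1)) -> 1
  row 4 [000100]: ((NOT 0 AND (0 AND NOT 1)) XOR ((0 IMPLIES 0) OR 0)) -> 1
  (every remaining row is evaluated the same way; all 64 results are listed next)
Full result column, 8 rows per line (x1,x2,x3 fixed per line; x4,x5,x6 runs 000..111 left to right):
  rows 0-7 [x1,x2,x3=000]: 11111111  (ones: 8)
  rows 8-15 [x1,x2,x3=001]: 01110111  (ones: 6)
  rows 16-23 [x1,x2,x3=010]: 11111111  (ones: 8)
  rows 24-31 [x1,x2,x3=011]: 01110111  (ones: 6)
  rows 32-39 [x1,x2,x3=100]: 00001111  (ones: 4)
  rows 40-47 [x1,x2,x3=101]: 01110111  (ones: 6)
  rows 48-55 [x1,x2,x3=110]: 00001111  (ones: 4)
  rows 56-63 [x1,x2,x3=111]: 01110111  (ones: 6)
Count of 1-rows = 8+6+8+6+4+6+4+6 = 48

48


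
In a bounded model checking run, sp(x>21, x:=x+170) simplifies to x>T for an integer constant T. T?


Formula: sp(P, x:=E) = exists old_x. (x = E[old_x/x]) AND P[old_x/x] (old_x is the value of x before the assignment; eliminate old_x by solving x = E[old_x/x] for old_x)
Step 1: Precondition P: x>21, i.e. old_x > 21
Step 2: Assignment gives x = old_x + 170, so old_x = x - 170
Step 3: Substitute into P: x - 170 > 21
Step 4: Simplify: x > 21+170 = 191

191


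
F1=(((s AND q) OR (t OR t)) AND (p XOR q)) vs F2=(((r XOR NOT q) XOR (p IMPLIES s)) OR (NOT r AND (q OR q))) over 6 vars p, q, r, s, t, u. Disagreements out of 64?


F1 = (((s AND q) OR (t OR t)) AND (p XOR q))
F2 = (((r XOR NOT q) XOR (p IMPLIES s)) OR (NOT r AND (q OR q)))
Evaluate both on each of 64 rows (bits = p,q,r,s,t,u):
  row 0 [000000]: F1=0 F2=0 -> 0
  row 1 [000001]: F1=0 F2=0 -> 0
  row 2 [000010]: F1=0 F2=0 -> 0
  row 3 [000011]: F1=0 F2=0 -> 0
  row 4 [000100]: F1=0 F2=0 -> 0
  (every remaining row is evaluated the same way; all 64 results are listed next)
Full result column, 8 rows per line (p,q,r fixed per line; s,t,u runs 000..111 left to right):
  rows 0-7 [p,q,r=000]: 00000000  (ones: 0)
  rows 8-15 [p,q,r=001]: 11111111  (ones: 8)
  rows 16-23 [p,q,r=010]: 11000000  (ones: 2)
  rows 24-31 [p,q,r=011]: 00111111  (ones: 6)
  rows 32-39 [p,q,r=100]: 11000011  (ones: 4)
  rows 40-47 [p,q,r=101]: 00111100  (ones: 4)
  rows 48-55 [p,q,r=110]: 11111111  (ones: 8)
  rows 56-63 [p,q,r=111]: 11110000  (ones: 4)
Disagreements = 0+8+2+6+4+4+8+4 = 36

36


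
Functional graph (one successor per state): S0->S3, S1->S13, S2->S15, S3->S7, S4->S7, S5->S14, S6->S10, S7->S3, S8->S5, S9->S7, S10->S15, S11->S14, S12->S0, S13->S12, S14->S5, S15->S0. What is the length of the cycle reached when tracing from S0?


Trace from S0 until a state repeats:
  S0 -> S3 -> S7 -> S3
S3 first seen at step 1, revisited at step 3.
Cycle length = 3 - 1 = 2

2


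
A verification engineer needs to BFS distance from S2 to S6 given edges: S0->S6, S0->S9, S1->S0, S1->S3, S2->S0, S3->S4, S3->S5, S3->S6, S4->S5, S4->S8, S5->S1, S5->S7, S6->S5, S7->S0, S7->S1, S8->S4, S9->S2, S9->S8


BFS layer-by-layer from S2:
  dist 0: {S2}
  dist 1: {S0}
  dist 2: {S6, S9}
  -> S6 reached at distance 2
Shortest path length = 2

2


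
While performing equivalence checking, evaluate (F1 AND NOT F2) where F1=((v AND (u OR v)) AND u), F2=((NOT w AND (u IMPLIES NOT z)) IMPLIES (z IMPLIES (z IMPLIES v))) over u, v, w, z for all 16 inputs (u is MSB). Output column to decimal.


F1 = ((v AND (u OR v)) AND u)
F2 = ((NOT w AND (u IMPLIES NOT z)) IMPLIES (z IMPLIES (z IMPLIES v)))
Counterexample to F1=>F2 is where F1=1 and F2=0.
Evaluate each row (bits = u,v,w,z, MSB first):
  row 0 [0000]: F1=0 F2=1 -> F1&~F2 -> 0
  row 1 [0001]: F1=0 F2=0 -> F1&~F2 -> 0
  row 2 [0010]: F1=0 F2=1 -> F1&~F2 -> 0
  row 3 [0011]: F1=0 F2=1 -> F1&~F2 -> 0
  row 4 [0100]: F1=0 F2=1 -> F1&~F2 -> 0
  row 5 [0101]: F1=0 F2=1 -> F1&~F2 -> 0
  row 6 [0110]: F1=0 F2=1 -> F1&~F2 -> 0
  row 7 [0111]: F1=0 F2=1 -> F1&~F2 -> 0
  row 8 [1000]: F1=0 F2=1 -> F1&~F2 -> 0
  row 9 [1001]: F1=0 F2=1 -> F1&~F2 -> 0
  row 10 [1010]: F1=0 F2=1 -> F1&~F2 -> 0
  row 11 [1011]: F1=0 F2=1 -> F1&~F2 -> 0
  row 12 [1100]: F1=1 F2=1 -> F1&~F2 -> 0
  row 13 [1101]: F1=1 F2=1 -> F1&~F2 -> 0
  row 14 [1110]: F1=1 F2=1 -> F1&~F2 -> 0
  row 15 [1111]: F1=1 F2=1 -> F1&~F2 -> 0
Full result column, 4 rows per line (u,v fixed per line; w,z runs 00..11 left to right):
  rows 0-3 [u,v=00]: 0000  = hex 0
  rows 4-7 [u,v=01]: 0000  = hex 0
  rows 8-11 [u,v=10]: 0000  = hex 0
  rows 12-15 [u,v=11]: 0000  = hex 0
Counterexample vector (row 0 .. row 15) = 0000000000000000
Output column grouped in 4s = 0000 0000 0000 0000 = 0x0000
Convert to decimal digit by digit (value = value*16 + digit):
  0 -> 0
  0*16 + 0 = 0
  0*16 + 0 = 0
  0*16 + 0 = 0
Decimal = 0

0


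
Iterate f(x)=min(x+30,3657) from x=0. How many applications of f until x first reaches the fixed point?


Step 1: x=0, cap=3657, increment=30
Step 2: x grows by 30 each step until capped at 3657; fixed point is x=3657
Step 3: iterations = ceil(3657/30) = 122

122


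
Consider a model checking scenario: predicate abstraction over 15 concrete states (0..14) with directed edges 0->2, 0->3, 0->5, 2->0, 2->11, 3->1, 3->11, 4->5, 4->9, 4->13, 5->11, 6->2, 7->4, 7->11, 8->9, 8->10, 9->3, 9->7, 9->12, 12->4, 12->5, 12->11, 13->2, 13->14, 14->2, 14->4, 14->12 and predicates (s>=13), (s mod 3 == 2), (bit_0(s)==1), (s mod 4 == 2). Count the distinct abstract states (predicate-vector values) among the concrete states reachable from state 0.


BFS from 0:
Concrete reachable: {0, 1, 2, 3, 5, 11}
Abstract via predicates (s>=13), (s mod 3 == 2), (bit_0(s)==1), (s mod 4 == 2):
  (0,0,0,0) <- {0}
  (0,0,1,0) <- {1, 3}
  (0,1,0,1) <- {2}
  (0,1,1,0) <- {5, 11}
Distinct abstract states = 4

4


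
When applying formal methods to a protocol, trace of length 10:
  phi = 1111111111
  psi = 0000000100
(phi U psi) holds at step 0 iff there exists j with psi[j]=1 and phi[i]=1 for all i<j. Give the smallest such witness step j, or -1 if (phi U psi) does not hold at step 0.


(phi U psi) at 0: need smallest j with psi[j]=1 and phi[i]=1 for all i in [0,j).
Scan from step 0:
  step 0: phi=1, psi=0 -> continue
  step 1: phi=1, psi=0 -> continue
  step 2: phi=1, psi=0 -> continue
  step 3: phi=1, psi=0 -> continue
  step 7: psi=1 and phi held for [0,7) -> witness found
Witness step = 7

7


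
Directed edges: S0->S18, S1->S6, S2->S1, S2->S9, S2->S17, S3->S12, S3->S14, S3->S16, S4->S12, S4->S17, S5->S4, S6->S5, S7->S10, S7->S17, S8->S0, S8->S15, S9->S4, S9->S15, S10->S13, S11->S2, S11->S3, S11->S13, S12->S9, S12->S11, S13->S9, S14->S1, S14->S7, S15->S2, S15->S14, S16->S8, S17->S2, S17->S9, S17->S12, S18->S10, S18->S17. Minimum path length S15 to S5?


BFS layer-by-layer from S15:
  dist 0: {S15}
  dist 1: {S2, S14}
  dist 2: {S1, S7, S9, S17}
  dist 3: {S4, S6, S10, S12}
  dist 4: {S5, S11, S13}
  -> S5 reached at distance 4
Shortest path length = 4

4


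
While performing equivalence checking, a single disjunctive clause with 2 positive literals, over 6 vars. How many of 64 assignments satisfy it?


Step 1: Total=2^6=64
Step 2: Unsat when all 2 false: 2^4=16
Step 3: Sat=64-16=48

48


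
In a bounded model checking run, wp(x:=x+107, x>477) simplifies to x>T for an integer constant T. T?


Formula: wp(x:=E, P) = P[E/x] (substitute E for x in postcondition)
Step 1: Postcondition: x>477
Step 2: Substitute x+107 for x: x+107>477
Step 3: Solve for x: x > 477-107 = 370

370


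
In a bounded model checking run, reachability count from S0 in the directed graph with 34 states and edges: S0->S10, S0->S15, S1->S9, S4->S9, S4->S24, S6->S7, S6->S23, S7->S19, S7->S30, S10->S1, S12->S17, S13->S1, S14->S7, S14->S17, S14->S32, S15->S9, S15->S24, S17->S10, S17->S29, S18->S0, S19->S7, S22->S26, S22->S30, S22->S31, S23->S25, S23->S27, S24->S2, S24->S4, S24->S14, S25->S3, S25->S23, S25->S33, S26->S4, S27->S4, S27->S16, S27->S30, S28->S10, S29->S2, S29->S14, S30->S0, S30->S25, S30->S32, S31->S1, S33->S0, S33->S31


BFS from S0:
  layer 0: {S0}
  layer 1: {S10, S15}
  layer 2: {S1, S9, S24}
  layer 3: {S2, S4, S14}
  layer 4: {S7, S17, S32}
  layer 5: {S19, S29, S30}
  layer 6: {S25}
  layer 7: {S3, S23, S33}
  layer 8: {S27, S31}
  layer 9: {S16}
Reachable set: {S0, S1, S2, S3, S4, S7, S9, S10, S14, S15, S16, S17, S19, S23, S24, S25, S27, S29, S30, S31, S32, S33}
Count = 22

22


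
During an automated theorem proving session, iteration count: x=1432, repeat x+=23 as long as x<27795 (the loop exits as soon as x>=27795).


Step 1: x goes from 1432 toward 27795 by 23; the body runs while x<27795, so iterations = ceil((bound-start)/step)
Step 2: Distance=26363
Step 3: ceil(26363/23)=1147

1147


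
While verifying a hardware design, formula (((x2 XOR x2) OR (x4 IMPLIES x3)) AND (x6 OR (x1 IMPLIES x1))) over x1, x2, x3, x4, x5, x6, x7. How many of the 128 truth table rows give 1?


Formula: (((x2 XOR x2) OR (x4 IMPLIES x3)) AND (x6 OR (x1 IMPLIES x1))) over 7 vars (128 rows)
Evaluate each row (x1, x2, x3, x4, x5, x6, x7 as bits, MSB first):
  row 0 [0000000]: (((0 XOR 0) OR (0 IMPLIES 0)) AND (0 OR (0 IMPLIES 0))) -> 1
  row 1 [0000001]: (((0 XOR 0) OR (0 IMPLIES 0)) AND (0 OR (0 IMPLIES 0))) -> 1
  row 2 [0000010]: (((0 XOR 0) OR (0 IMPLIES 0)) AND (1 OR (0 IMPLIES 0))) -> 1
  row 3 [0000011]: (((0 XOR 0) OR (0 IMPLIES 0)) AND (1 OR (0 IMPLIES 0))) -> 1
  row 4 [0000100]: (((0 XOR 0) OR (0 IMPLIES 0)) AND (0 OR (0 IMPLIES 0))) -> 1
  (every remaining row is evaluated the same way; all 128 results are listed next)
Full result column, 8 rows per line (x1,x2,x3,x4 fixed per line; x5,x6,x7 runs 000..111 left to right):
  rows 0-7 [x1,x2,x3,x4=0000]: 11111111  (ones: 8)
  rows 8-15 [x1,x2,x3,x4=0001]: 00000000  (ones: 0)
  rows 16-23 [x1,x2,x3,x4=0010]: 11111111  (ones: 8)
  rows 24-31 [x1,x2,x3,x4=0011]: 11111111  (ones: 8)
  rows 32-39 [x1,x2,x3,x4=0100]: 11111111  (ones: 8)
  rows 40-47 [x1,x2,x3,x4=0101]: 00000000  (ones: 0)
  rows 48-55 [x1,x2,x3,x4=0110]: 11111111  (ones: 8)
  rows 56-63 [x1,x2,x3,x4=0111]: 11111111  (ones: 8)
  rows 64-71 [x1,x2,x3,x4=1000]: 11111111  (ones: 8)
  rows 72-79 [x1,x2,x3,x4=1001]: 00000000  (ones: 0)
  rows 80-87 [x1,x2,x3,x4=1010]: 11111111  (ones: 8)
  rows 88-95 [x1,x2,x3,x4=1011]: 11111111  (ones: 8)
  rows 96-103 [x1,x2,x3,x4=1100]: 11111111  (ones: 8)
  rows 104-111 [x1,x2,x3,x4=1101]: 00000000  (ones: 0)
  rows 112-119 [x1,x2,x3,x4=1110]: 11111111  (ones: 8)
  rows 120-127 [x1,x2,x3,x4=1111]: 11111111  (ones: 8)
Count of 1-rows = 8+0+8+8+8+0+8+8+8+0+8+8+8+0+8+8 = 96

96


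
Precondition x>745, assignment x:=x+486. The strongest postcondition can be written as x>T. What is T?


Formula: sp(P, x:=E) = exists old_x. (x = E[old_x/x]) AND P[old_x/x] (old_x is the value of x before the assignment; eliminate old_x by solving x = E[old_x/x] for old_x)
Step 1: Precondition P: x>745, i.e. old_x > 745
Step 2: Assignment gives x = old_x + 486, so old_x = x - 486
Step 3: Substitute into P: x - 486 > 745
Step 4: Simplify: x > 745+486 = 1231

1231


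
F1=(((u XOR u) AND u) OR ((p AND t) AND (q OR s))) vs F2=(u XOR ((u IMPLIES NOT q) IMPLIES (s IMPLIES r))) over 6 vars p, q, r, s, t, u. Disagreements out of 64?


F1 = (((u XOR u) AND u) OR ((p AND t) AND (q OR s)))
F2 = (u XOR ((u IMPLIES NOT q) IMPLIES (s IMPLIES r)))
Evaluate both on each of 64 rows (bits = p,q,r,s,t,u):
  row 0 [000000]: F1=0 F2=1 (differ) -> 1
  row 1 [000001]: F1=0 F2=0 -> 0
  row 2 [000010]: F1=0 F2=1 (differ) -> 1
  row 3 [000011]: F1=0 F2=0 -> 0
  row 4 [000100]: F1=0 F2=0 -> 0
  (every remaining row is evaluated the same way; all 64 results are listed next)
Full result column, 8 rows per line (p,q,r fixed per line; s,t,u runs 000..111 left to right):
  rows 0-7 [p,q,r=000]: 10100101  (ones: 4)
  rows 8-15 [p,q,r=001]: 10101010  (ones: 4)
  rows 16-23 [p,q,r=010]: 10100000  (ones: 2)
  rows 24-31 [p,q,r=011]: 10101010  (ones: 4)
  rows 32-39 [p,q,r=100]: 10100110  (ones: 4)
  rows 40-47 [p,q,r=101]: 10101001  (ones: 4)
  rows 48-55 [p,q,r=110]: 10010011  (ones: 4)
  rows 56-63 [p,q,r=111]: 10011001  (ones: 4)
Disagreements = 4+4+2+4+4+4+4+4 = 30

30


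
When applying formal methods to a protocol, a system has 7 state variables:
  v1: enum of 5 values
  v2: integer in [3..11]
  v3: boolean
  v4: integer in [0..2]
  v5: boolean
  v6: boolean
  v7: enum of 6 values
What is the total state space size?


State space = product of domain sizes of all variables.
Domain sizes:
  v1 (enum of 5 values): 5
  v2 (integer in [3..11]): 9
  v3 (boolean): 2
  v4 (integer in [0..2]): 3
  v5 (boolean): 2
  v6 (boolean): 2
  v7 (enum of 6 values): 6
Product = 5 * 9 * 2 * 3 * 2 * 2 * 6 = 6480

6480


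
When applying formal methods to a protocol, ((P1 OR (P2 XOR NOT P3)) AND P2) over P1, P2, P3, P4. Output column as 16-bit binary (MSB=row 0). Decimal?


Formula: ((P1 OR (P2 XOR NOT P3)) AND P2) over P1, P2, P3, P4 (16 rows)
Evaluate each row (bits = P1,P2,P3,P4, MSB first):
  row 0 [0000]: ((0 OR (0 XOR NOT 0)) AND 0) -> 0
  row 1 [0001]: ((0 OR (0 XOR NOT 0)) AND 0) -> 0
  row 2 [0010]: ((0 OR (0 XOR NOT 1)) AND 0) -> 0
  row 3 [0011]: ((0 OR (0 XOR NOT 1)) AND 0) -> 0
  row 4 [0100]: ((0 OR (1 XOR NOT 0)) AND 1) -> 0
  row 5 [0101]: ((0 OR (1 XOR NOT 0)) AND 1) -> 0
  row 6 [0110]: ((0 OR (1 XOR NOT 1)) AND 1) -> 1
  row 7 [0111]: ((0 OR (1 XOR NOT 1)) AND 1) -> 1
  row 8 [1000]: ((1 OR (0 XOR NOT 0)) AND 0) -> 0
  row 9 [1001]: ((1 OR (0 XOR NOT 0)) AND 0) -> 0
  row 10 [1010]: ((1 OR (0 XOR NOT 1)) AND 0) -> 0
  row 11 [1011]: ((1 OR (0 XOR NOT 1)) AND 0) -> 0
  row 12 [1100]: ((1 OR (1 XOR NOT 0)) AND 1) -> 1
  row 13 [1101]: ((1 OR (1 XOR NOT 0)) AND 1) -> 1
  row 14 [1110]: ((1 OR (1 XOR NOT 1)) AND 1) -> 1
  row 15 [1111]: ((1 OR (1 XOR NOT 1)) AND 1) -> 1
Full result column, 4 rows per line (P1,P2 fixed per line; P3,P4 runs 00..11 left to right):
  rows 0-3 [P1,P2=00]: 0000  = hex 0
  rows 4-7 [P1,P2=01]: 0011  = hex 3
  rows 8-11 [P1,P2=10]: 0000  = hex 0
  rows 12-15 [P1,P2=11]: 1111  = hex F
Output column (row 0 .. row 15) = 0000001100001111
Output column grouped in 4s = 0000 0011 0000 1111 = 0x030F
Convert to decimal digit by digit (value = value*16 + digit):
  0 -> 0
  0*16 + 3 = 3
  3*16 + 0 = 48
  48*16 + 15 (F) = 783
Decimal = 783

783


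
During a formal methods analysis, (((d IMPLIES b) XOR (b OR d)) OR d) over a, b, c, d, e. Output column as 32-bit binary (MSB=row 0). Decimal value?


Formula: (((d IMPLIES b) XOR (b OR d)) OR d) over a, b, c, d, e (32 rows)
Evaluate each row (bits = a,b,c,d,e, MSB first):
  row 0 [00000]: (((0 IMPLIES 0) XOR (0 OR 0)) OR 0) -> 1
  row 1 [00001]: (((0 IMPLIES 0) XOR (0 OR 0)) OR 0) -> 1
  row 2 [00010]: (((1 IMPLIES 0) XOR (0 OR 1)) OR 1) -> 1
  row 3 [00011]: (((1 IMPLIES 0) XOR (0 OR 1)) OR 1) -> 1
  row 4 [00100]: (((0 IMPLIES 0) XOR (0 OR 0)) OR 0) -> 1
  row 5 [00101]: (((0 IMPLIES 0) XOR (0 OR 0)) OR 0) -> 1
  row 6 [00110]: (((1 IMPLIES 0) XOR (0 OR 1)) OR 1) -> 1
  row 7 [00111]: (((1 IMPLIES 0) XOR (0 OR 1)) OR 1) -> 1
  row 8 [01000]: (((0 IMPLIES 1) XOR (1 OR 0)) OR 0) -> 0
  row 9 [01001]: (((0 IMPLIES 1) XOR (1 OR 0)) OR 0) -> 0
  row 10 [01010]: (((1 IMPLIES 1) XOR (1 OR 1)) OR 1) -> 1
  row 11 [01011]: (((1 IMPLIES 1) XOR (1 OR 1)) OR 1) -> 1
  row 12 [01100]: (((0 IMPLIES 1) XOR (1 OR 0)) OR 0) -> 0
  row 13 [01101]: (((0 IMPLIES 1) XOR (1 OR 0)) OR 0) -> 0
  row 14 [01110]: (((1 IMPLIES 1) XOR (1 OR 1)) OR 1) -> 1
  row 15 [01111]: (((1 IMPLIES 1) XOR (1 OR 1)) OR 1) -> 1
  row 16 [10000]: (((0 IMPLIES 0) XOR (0 OR 0)) OR 0) -> 1
  row 17 [10001]: (((0 IMPLIES 0) XOR (0 OR 0)) OR 0) -> 1
  row 18 [10010]: (((1 IMPLIES 0) XOR (0 OR 1)) OR 1) -> 1
  row 19 [10011]: (((1 IMPLIES 0) XOR (0 OR 1)) OR 1) -> 1
  row 20 [10100]: (((0 IMPLIES 0) XOR (0 OR 0)) OR 0) -> 1
  row 21 [10101]: (((0 IMPLIES 0) XOR (0 OR 0)) OR 0) -> 1
  row 22 [10110]: (((1 IMPLIES 0) XOR (0 OR 1)) OR 1) -> 1
  row 23 [10111]: (((1 IMPLIES 0) XOR (0 OR 1)) OR 1) -> 1
  row 24 [11000]: (((0 IMPLIES 1) XOR (1 OR 0)) OR 0) -> 0
  row 25 [11001]: (((0 IMPLIES 1) XOR (1 OR 0)) OR 0) -> 0
  row 26 [11010]: (((1 IMPLIES 1) XOR (1 OR 1)) OR 1) -> 1
  row 27 [11011]: (((1 IMPLIES 1) XOR (1 OR 1)) OR 1) -> 1
  row 28 [11100]: (((0 IMPLIES 1) XOR (1 OR 0)) OR 0) -> 0
  row 29 [11101]: (((0 IMPLIES 1) XOR (1 OR 0)) OR 0) -> 0
  row 30 [11110]: (((1 IMPLIES 1) XOR (1 OR 1)) OR 1) -> 1
  row 31 [11111]: (((1 IMPLIES 1) XOR (1 OR 1)) OR 1) -> 1
Full result column, 4 rows per line (a,b,c fixed per line; d,e runs 00..11 left to right):
  rows 0-3 [a,b,c=000]: 1111  = hex F
  rows 4-7 [a,b,c=001]: 1111  = hex F
  rows 8-11 [a,b,c=010]: 0011  = hex 3
  rows 12-15 [a,b,c=011]: 0011  = hex 3
  rows 16-19 [a,b,c=100]: 1111  = hex F
  rows 20-23 [a,b,c=101]: 1111  = hex F
  rows 24-27 [a,b,c=110]: 0011  = hex 3
  rows 28-31 [a,b,c=111]: 0011  = hex 3
Output column (row 0 .. row 31) = 11111111001100111111111100110011
Output column grouped in 4s = 1111 1111 0011 0011 1111 1111 0011 0011 = 0xFF33FF33
Convert to decimal digit by digit (value = value*16 + digit):
  F -> 15
  15*16 + 15 (F) = 255
  255*16 + 3 = 4083
  4083*16 + 3 = 65331
  65331*16 + 15 (F) = 1045311
  1045311*16 + 15 (F) = 16724991
  16724991*16 + 3 = 267599859
  267599859*16 + 3 = 4281597747
Decimal = 4281597747

4281597747


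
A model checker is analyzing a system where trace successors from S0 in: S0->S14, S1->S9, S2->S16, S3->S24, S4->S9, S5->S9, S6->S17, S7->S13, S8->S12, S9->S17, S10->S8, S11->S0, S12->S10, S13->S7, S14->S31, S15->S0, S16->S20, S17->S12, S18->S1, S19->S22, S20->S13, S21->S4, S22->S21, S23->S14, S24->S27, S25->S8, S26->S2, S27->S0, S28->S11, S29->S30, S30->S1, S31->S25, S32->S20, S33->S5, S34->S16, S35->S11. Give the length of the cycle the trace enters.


Trace from S0 until a state repeats:
  S0 -> S14 -> S31 -> S25 -> S8 -> S12 -> S10 -> S8
S8 first seen at step 4, revisited at step 7.
Cycle length = 7 - 4 = 3

3


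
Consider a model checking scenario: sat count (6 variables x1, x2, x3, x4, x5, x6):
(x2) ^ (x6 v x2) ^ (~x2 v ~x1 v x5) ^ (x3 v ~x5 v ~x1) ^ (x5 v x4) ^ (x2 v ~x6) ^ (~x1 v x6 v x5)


CNF with 7 clauses over 6 vars (64 assignments).
An assignment satisfies CNF iff every clause has >=1 true literal.
Check each row (bits = x1,x2,x3,x4,x5,x6; clause T/F shown):
  row 0 [000000]: clauses=FFTTFTT -> 0
  row 1 [000001]: clauses=FTTTFFT -> 0
  row 2 [000010]: clauses=FFTTTTT -> 0
  row 3 [000011]: clauses=FTTTTFT -> 0
  row 4 [000100]: clauses=FFTTTTT -> 0
  (every remaining row is evaluated the same way; all 64 results are listed next)
Full result column, 8 rows per line (x1,x2,x3 fixed per line; x4,x5,x6 runs 000..111 left to right):
  rows 0-7 [x1,x2,x3=000]: 00000000  (ones: 0)
  rows 8-15 [x1,x2,x3=001]: 00000000  (ones: 0)
  rows 16-23 [x1,x2,x3=010]: 00111111  (ones: 6)
  rows 24-31 [x1,x2,x3=011]: 00111111  (ones: 6)
  rows 32-39 [x1,x2,x3=100]: 00000000  (ones: 0)
  rows 40-47 [x1,x2,x3=101]: 00000000  (ones: 0)
  rows 48-55 [x1,x2,x3=110]: 00000000  (ones: 0)
  rows 56-63 [x1,x2,x3=111]: 00110011  (ones: 4)
Satisfying assignments = 0+0+6+6+0+0+0+4 = 16

16


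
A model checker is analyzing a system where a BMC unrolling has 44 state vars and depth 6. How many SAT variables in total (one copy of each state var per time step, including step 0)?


BMC unrolls to depth k, creating one copy of each state var for steps 0..k.
Step count = 6 + 1 = 7 (steps 0 through 6)
Vars per step = 44
Total = 44 * 7 = 308

308


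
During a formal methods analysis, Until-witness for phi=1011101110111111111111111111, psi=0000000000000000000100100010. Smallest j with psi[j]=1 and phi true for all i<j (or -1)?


(phi U psi) at 0: need smallest j with psi[j]=1 and phi[i]=1 for all i in [0,j).
Scan from step 0:
  step 0: phi=1, psi=0 -> continue
  step 1: phi=0 -> phi-prefix broken from here
  step 19: psi=1 but phi already failed -> not a witness
  step 22: psi=1 but phi already failed -> not a witness
  step 26: psi=1 but phi already failed -> not a witness
  end of trace: no witness -> -1
Witness step = -1

-1


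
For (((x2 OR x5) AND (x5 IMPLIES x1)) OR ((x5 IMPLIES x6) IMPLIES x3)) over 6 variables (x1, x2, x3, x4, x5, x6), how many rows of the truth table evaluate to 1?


Formula: (((x2 OR x5) AND (x5 IMPLIES x1)) OR ((x5 IMPLIES x6) IMPLIES x3)) over 6 vars (64 rows)
Evaluate each row (x1, x2, x3, x4, x5, x6 as bits, MSB first):
  row 0 [000000]: (((0 OR 0) AND (0 IMPLIES 0)) OR ((0 IMPLIES 0) IMPLIES 0)) -> 0
  row 1 [000001]: (((0 OR 0) AND (0 IMPLIES 0)) OR ((0 IMPLIES 1) IMPLIES 0)) -> 0
  row 2 [000010]: (((0 OR 1) AND (1 IMPLIES 0)) OR ((1 IMPLIES 0) IMPLIES 0)) -> 1
  row 3 [000011]: (((0 OR 1) AND (1 IMPLIES 0)) OR ((1 IMPLIES 1) IMPLIES 0)) -> 0
  row 4 [000100]: (((0 OR 0) AND (0 IMPLIES 0)) OR ((0 IMPLIES 0) IMPLIES 0)) -> 0
  (every remaining row is evaluated the same way; all 64 results are listed next)
Full result column, 8 rows per line (x1,x2,x3 fixed per line; x4,x5,x6 runs 000..111 left to right):
  rows 0-7 [x1,x2,x3=000]: 00100010  (ones: 2)
  rows 8-15 [x1,x2,x3=001]: 11111111  (ones: 8)
  rows 16-23 [x1,x2,x3=010]: 11101110  (ones: 6)
  rows 24-31 [x1,x2,x3=011]: 11111111  (ones: 8)
  rows 32-39 [x1,x2,x3=100]: 00110011  (ones: 4)
  rows 40-47 [x1,x2,x3=101]: 11111111  (ones: 8)
  rows 48-55 [x1,x2,x3=110]: 11111111  (ones: 8)
  rows 56-63 [x1,x2,x3=111]: 11111111  (ones: 8)
Count of 1-rows = 2+8+6+8+4+8+8+8 = 52

52


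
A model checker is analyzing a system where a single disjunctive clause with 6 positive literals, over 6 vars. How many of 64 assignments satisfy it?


Step 1: Total=2^6=64
Step 2: Unsat when all 6 false: 2^0=1
Step 3: Sat=64-1=63

63


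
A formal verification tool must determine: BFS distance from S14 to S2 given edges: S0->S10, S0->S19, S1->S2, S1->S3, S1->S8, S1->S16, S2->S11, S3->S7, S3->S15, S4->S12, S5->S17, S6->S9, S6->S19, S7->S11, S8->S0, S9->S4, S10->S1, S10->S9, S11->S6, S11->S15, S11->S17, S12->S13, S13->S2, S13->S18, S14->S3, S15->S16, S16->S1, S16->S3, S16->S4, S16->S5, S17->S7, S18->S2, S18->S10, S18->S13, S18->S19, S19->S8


BFS layer-by-layer from S14:
  dist 0: {S14}
  dist 1: {S3}
  dist 2: {S7, S15}
  dist 3: {S11, S16}
  dist 4: {S1, S4, S5, S6, S17}
  dist 5: {S2, S8, S9, S12, S19}
  -> S2 reached at distance 5
Shortest path length = 5

5


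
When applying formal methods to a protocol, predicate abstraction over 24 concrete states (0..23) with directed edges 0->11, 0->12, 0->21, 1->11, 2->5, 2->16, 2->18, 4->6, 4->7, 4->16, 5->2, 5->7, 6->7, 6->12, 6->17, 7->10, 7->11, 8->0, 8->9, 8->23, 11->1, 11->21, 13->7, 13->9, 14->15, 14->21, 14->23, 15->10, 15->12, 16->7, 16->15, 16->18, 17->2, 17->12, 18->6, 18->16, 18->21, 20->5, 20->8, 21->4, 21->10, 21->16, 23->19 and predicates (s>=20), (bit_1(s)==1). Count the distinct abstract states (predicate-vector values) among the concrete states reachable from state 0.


BFS from 0:
Concrete reachable: {0, 1, 2, 4, 5, 6, 7, 10, 11, 12, 15, 16, 17, 18, 21}
Abstract via predicates (s>=20), (bit_1(s)==1):
  (0,0) <- {0, 1, 4, 5, 12, 16, 17}
  (0,1) <- {2, 6, 7, 10, 11, 15, 18}
  (1,0) <- {21}
Distinct abstract states = 3

3


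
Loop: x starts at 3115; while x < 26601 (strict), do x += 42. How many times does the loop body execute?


Step 1: x goes from 3115 toward 26601 by 42; the body runs while x<26601, so iterations = ceil((bound-start)/step)
Step 2: Distance=23486
Step 3: ceil(23486/42)=560

560


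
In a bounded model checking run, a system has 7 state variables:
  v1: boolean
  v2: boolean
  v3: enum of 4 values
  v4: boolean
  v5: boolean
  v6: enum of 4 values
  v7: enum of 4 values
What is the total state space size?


State space = product of domain sizes of all variables.
Domain sizes:
  v1 (boolean): 2
  v2 (boolean): 2
  v3 (enum of 4 values): 4
  v4 (boolean): 2
  v5 (boolean): 2
  v6 (enum of 4 values): 4
  v7 (enum of 4 values): 4
Product = 2 * 2 * 4 * 2 * 2 * 4 * 4 = 1024

1024


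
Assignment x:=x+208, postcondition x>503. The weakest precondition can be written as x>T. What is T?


Formula: wp(x:=E, P) = P[E/x] (substitute E for x in postcondition)
Step 1: Postcondition: x>503
Step 2: Substitute x+208 for x: x+208>503
Step 3: Solve for x: x > 503-208 = 295

295


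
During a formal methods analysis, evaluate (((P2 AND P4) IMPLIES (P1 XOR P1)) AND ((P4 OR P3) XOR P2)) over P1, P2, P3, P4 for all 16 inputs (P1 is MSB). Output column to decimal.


Formula: (((P2 AND P4) IMPLIES (P1 XOR P1)) AND ((P4 OR P3) XOR P2)) over P1, P2, P3, P4 (16 rows)
Evaluate each row (bits = P1,P2,P3,P4, MSB first):
  row 0 [0000]: (((0 AND 0) IMPLIES (0 XOR 0)) AND ((0 OR 0) XOR 0)) -> 0
  row 1 [0001]: (((0 AND 1) IMPLIES (0 XOR 0)) AND ((1 OR 0) XOR 0)) -> 1
  row 2 [0010]: (((0 AND 0) IMPLIES (0 XOR 0)) AND ((0 OR 1) XOR 0)) -> 1
  row 3 [0011]: (((0 AND 1) IMPLIES (0 XOR 0)) AND ((1 OR 1) XOR 0)) -> 1
  row 4 [0100]: (((1 AND 0) IMPLIES (0 XOR 0)) AND ((0 OR 0) XOR 1)) -> 1
  row 5 [0101]: (((1 AND 1) IMPLIES (0 XOR 0)) AND ((1 OR 0) XOR 1)) -> 0
  row 6 [0110]: (((1 AND 0) IMPLIES (0 XOR 0)) AND ((0 OR 1) XOR 1)) -> 0
  row 7 [0111]: (((1 AND 1) IMPLIES (0 XOR 0)) AND ((1 OR 1) XOR 1)) -> 0
  row 8 [1000]: (((0 AND 0) IMPLIES (1 XOR 1)) AND ((0 OR 0) XOR 0)) -> 0
  row 9 [1001]: (((0 AND 1) IMPLIES (1 XOR 1)) AND ((1 OR 0) XOR 0)) -> 1
  row 10 [1010]: (((0 AND 0) IMPLIES (1 XOR 1)) AND ((0 OR 1) XOR 0)) -> 1
  row 11 [1011]: (((0 AND 1) IMPLIES (1 XOR 1)) AND ((1 OR 1) XOR 0)) -> 1
  row 12 [1100]: (((1 AND 0) IMPLIES (1 XOR 1)) AND ((0 OR 0) XOR 1)) -> 1
  row 13 [1101]: (((1 AND 1) IMPLIES (1 XOR 1)) AND ((1 OR 0) XOR 1)) -> 0
  row 14 [1110]: (((1 AND 0) IMPLIES (1 XOR 1)) AND ((0 OR 1) XOR 1)) -> 0
  row 15 [1111]: (((1 AND 1) IMPLIES (1 XOR 1)) AND ((1 OR 1) XOR 1)) -> 0
Full result column, 4 rows per line (P1,P2 fixed per line; P3,P4 runs 00..11 left to right):
  rows 0-3 [P1,P2=00]: 0111  = hex 7
  rows 4-7 [P1,P2=01]: 1000  = hex 8
  rows 8-11 [P1,P2=10]: 0111  = hex 7
  rows 12-15 [P1,P2=11]: 1000  = hex 8
Output column (row 0 .. row 15) = 0111100001111000
Output column grouped in 4s = 0111 1000 0111 1000 = 0x7878
Convert to decimal digit by digit (value = value*16 + digit):
  7 -> 7
  7*16 + 8 = 120
  120*16 + 7 = 1927
  1927*16 + 8 = 30840
Decimal = 30840

30840


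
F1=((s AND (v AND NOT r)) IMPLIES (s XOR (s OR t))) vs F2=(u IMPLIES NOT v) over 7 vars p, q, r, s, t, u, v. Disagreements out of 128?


F1 = ((s AND (v AND NOT r)) IMPLIES (s XOR (s OR t)))
F2 = (u IMPLIES NOT v)
Evaluate both on each of 128 rows (bits = p,q,r,s,t,u,v):
  row 0 [0000000]: F1=1 F2=1 -> 0
  row 1 [0000001]: F1=1 F2=1 -> 0
  row 2 [0000010]: F1=1 F2=1 -> 0
  row 3 [0000011]: F1=1 F2=0 (differ) -> 1
  row 4 [0000100]: F1=1 F2=1 -> 0
  (every remaining row is evaluated the same way; all 128 results are listed next)
Full result column, 8 rows per line (p,q,r,s fixed per line; t,u,v runs 000..111 left to right):
  rows 0-7 [p,q,r,s=0000]: 00010001  (ones: 2)
  rows 8-15 [p,q,r,s=0001]: 01000100  (ones: 2)
  rows 16-23 [p,q,r,s=0010]: 00010001  (ones: 2)
  rows 24-31 [p,q,r,s=0011]: 00010001  (ones: 2)
  rows 32-39 [p,q,r,s=0100]: 00010001  (ones: 2)
  rows 40-47 [p,q,r,s=0101]: 01000100  (ones: 2)
  rows 48-55 [p,q,r,s=0110]: 00010001  (ones: 2)
  rows 56-63 [p,q,r,s=0111]: 00010001  (ones: 2)
  rows 64-71 [p,q,r,s=1000]: 00010001  (ones: 2)
  rows 72-79 [p,q,r,s=1001]: 01000100  (ones: 2)
  rows 80-87 [p,q,r,s=1010]: 00010001  (ones: 2)
  rows 88-95 [p,q,r,s=1011]: 00010001  (ones: 2)
  rows 96-103 [p,q,r,s=1100]: 00010001  (ones: 2)
  rows 104-111 [p,q,r,s=1101]: 01000100  (ones: 2)
  rows 112-119 [p,q,r,s=1110]: 00010001  (ones: 2)
  rows 120-127 [p,q,r,s=1111]: 00010001  (ones: 2)
Disagreements = 2+2+2+2+2+2+2+2+2+2+2+2+2+2+2+2 = 32

32


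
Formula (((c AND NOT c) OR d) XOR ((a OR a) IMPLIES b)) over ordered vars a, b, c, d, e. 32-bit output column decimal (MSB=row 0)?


Formula: (((c AND NOT c) OR d) XOR ((a OR a) IMPLIES b)) over a, b, c, d, e (32 rows)
Evaluate each row (bits = a,b,c,d,e, MSB first):
  row 0 [00000]: (((0 AND NOT 0) OR 0) XOR ((0 OR 0) IMPLIES 0)) -> 1
  row 1 [00001]: (((0 AND NOT 0) OR 0) XOR ((0 OR 0) IMPLIES 0)) -> 1
  row 2 [00010]: (((0 AND NOT 0) OR 1) XOR ((0 OR 0) IMPLIES 0)) -> 0
  row 3 [00011]: (((0 AND NOT 0) OR 1) XOR ((0 OR 0) IMPLIES 0)) -> 0
  row 4 [00100]: (((1 AND NOT 1) OR 0) XOR ((0 OR 0) IMPLIES 0)) -> 1
  row 5 [00101]: (((1 AND NOT 1) OR 0) XOR ((0 OR 0) IMPLIES 0)) -> 1
  row 6 [00110]: (((1 AND NOT 1) OR 1) XOR ((0 OR 0) IMPLIES 0)) -> 0
  row 7 [00111]: (((1 AND NOT 1) OR 1) XOR ((0 OR 0) IMPLIES 0)) -> 0
  row 8 [01000]: (((0 AND NOT 0) OR 0) XOR ((0 OR 0) IMPLIES 1)) -> 1
  row 9 [01001]: (((0 AND NOT 0) OR 0) XOR ((0 OR 0) IMPLIES 1)) -> 1
  row 10 [01010]: (((0 AND NOT 0) OR 1) XOR ((0 OR 0) IMPLIES 1)) -> 0
  row 11 [01011]: (((0 AND NOT 0) OR 1) XOR ((0 OR 0) IMPLIES 1)) -> 0
  row 12 [01100]: (((1 AND NOT 1) OR 0) XOR ((0 OR 0) IMPLIES 1)) -> 1
  row 13 [01101]: (((1 AND NOT 1) OR 0) XOR ((0 OR 0) IMPLIES 1)) -> 1
  row 14 [01110]: (((1 AND NOT 1) OR 1) XOR ((0 OR 0) IMPLIES 1)) -> 0
  row 15 [01111]: (((1 AND NOT 1) OR 1) XOR ((0 OR 0) IMPLIES 1)) -> 0
  row 16 [10000]: (((0 AND NOT 0) OR 0) XOR ((1 OR 1) IMPLIES 0)) -> 0
  row 17 [10001]: (((0 AND NOT 0) OR 0) XOR ((1 OR 1) IMPLIES 0)) -> 0
  row 18 [10010]: (((0 AND NOT 0) OR 1) XOR ((1 OR 1) IMPLIES 0)) -> 1
  row 19 [10011]: (((0 AND NOT 0) OR 1) XOR ((1 OR 1) IMPLIES 0)) -> 1
  row 20 [10100]: (((1 AND NOT 1) OR 0) XOR ((1 OR 1) IMPLIES 0)) -> 0
  row 21 [10101]: (((1 AND NOT 1) OR 0) XOR ((1 OR 1) IMPLIES 0)) -> 0
  row 22 [10110]: (((1 AND NOT 1) OR 1) XOR ((1 OR 1) IMPLIES 0)) -> 1
  row 23 [10111]: (((1 AND NOT 1) OR 1) XOR ((1 OR 1) IMPLIES 0)) -> 1
  row 24 [11000]: (((0 AND NOT 0) OR 0) XOR ((1 OR 1) IMPLIES 1)) -> 1
  row 25 [11001]: (((0 AND NOT 0) OR 0) XOR ((1 OR 1) IMPLIES 1)) -> 1
  row 26 [11010]: (((0 AND NOT 0) OR 1) XOR ((1 OR 1) IMPLIES 1)) -> 0
  row 27 [11011]: (((0 AND NOT 0) OR 1) XOR ((1 OR 1) IMPLIES 1)) -> 0
  row 28 [11100]: (((1 AND NOT 1) OR 0) XOR ((1 OR 1) IMPLIES 1)) -> 1
  row 29 [11101]: (((1 AND NOT 1) OR 0) XOR ((1 OR 1) IMPLIES 1)) -> 1
  row 30 [11110]: (((1 AND NOT 1) OR 1) XOR ((1 OR 1) IMPLIES 1)) -> 0
  row 31 [11111]: (((1 AND NOT 1) OR 1) XOR ((1 OR 1) IMPLIES 1)) -> 0
Full result column, 4 rows per line (a,b,c fixed per line; d,e runs 00..11 left to right):
  rows 0-3 [a,b,c=000]: 1100  = hex C
  rows 4-7 [a,b,c=001]: 1100  = hex C
  rows 8-11 [a,b,c=010]: 1100  = hex C
  rows 12-15 [a,b,c=011]: 1100  = hex C
  rows 16-19 [a,b,c=100]: 0011  = hex 3
  rows 20-23 [a,b,c=101]: 0011  = hex 3
  rows 24-27 [a,b,c=110]: 1100  = hex C
  rows 28-31 [a,b,c=111]: 1100  = hex C
Output column (row 0 .. row 31) = 11001100110011000011001111001100
Output column grouped in 4s = 1100 1100 1100 1100 0011 0011 1100 1100 = 0xCCCC33CC
Convert to decimal digit by digit (value = value*16 + digit):
  C -> 12
  12*16 + 12 (C) = 204
  204*16 + 12 (C) = 3276
  3276*16 + 12 (C) = 52428
  52428*16 + 3 = 838851
  838851*16 + 3 = 13421619
  13421619*16 + 12 (C) = 214745916
  214745916*16 + 12 (C) = 3435934668
Decimal = 3435934668

3435934668


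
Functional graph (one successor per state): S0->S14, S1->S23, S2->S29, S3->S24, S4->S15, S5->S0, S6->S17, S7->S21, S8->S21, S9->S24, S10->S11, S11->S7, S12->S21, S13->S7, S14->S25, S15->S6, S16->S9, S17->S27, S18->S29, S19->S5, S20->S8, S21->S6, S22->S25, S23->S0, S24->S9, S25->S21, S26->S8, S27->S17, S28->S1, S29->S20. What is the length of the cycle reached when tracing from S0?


Trace from S0 until a state repeats:
  S0 -> S14 -> S25 -> S21 -> S6 -> S17 -> S27 -> S17
S17 first seen at step 5, revisited at step 7.
Cycle length = 7 - 5 = 2

2


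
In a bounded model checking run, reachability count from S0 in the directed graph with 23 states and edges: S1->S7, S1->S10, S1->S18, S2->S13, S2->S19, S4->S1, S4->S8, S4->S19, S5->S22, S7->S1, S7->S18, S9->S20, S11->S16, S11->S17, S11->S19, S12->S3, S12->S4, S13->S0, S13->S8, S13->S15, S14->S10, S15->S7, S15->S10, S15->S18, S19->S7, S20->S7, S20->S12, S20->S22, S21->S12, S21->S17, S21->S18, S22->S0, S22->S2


BFS from S0:
  layer 0: {S0}
Reachable set: {S0}
Count = 1

1


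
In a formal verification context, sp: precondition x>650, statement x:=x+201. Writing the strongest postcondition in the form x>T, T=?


Formula: sp(P, x:=E) = exists old_x. (x = E[old_x/x]) AND P[old_x/x] (old_x is the value of x before the assignment; eliminate old_x by solving x = E[old_x/x] for old_x)
Step 1: Precondition P: x>650, i.e. old_x > 650
Step 2: Assignment gives x = old_x + 201, so old_x = x - 201
Step 3: Substitute into P: x - 201 > 650
Step 4: Simplify: x > 650+201 = 851

851


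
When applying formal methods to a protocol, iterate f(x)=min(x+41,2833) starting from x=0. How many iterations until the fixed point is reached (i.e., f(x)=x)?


Step 1: x=0, cap=2833, increment=41
Step 2: x grows by 41 each step until capped at 2833; fixed point is x=2833
Step 3: iterations = ceil(2833/41) = 70

70


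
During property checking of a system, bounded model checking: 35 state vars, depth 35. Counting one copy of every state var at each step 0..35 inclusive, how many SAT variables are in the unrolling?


BMC unrolls to depth k, creating one copy of each state var for steps 0..k.
Step count = 35 + 1 = 36 (steps 0 through 35)
Vars per step = 35
Total = 35 * 36 = 1260

1260


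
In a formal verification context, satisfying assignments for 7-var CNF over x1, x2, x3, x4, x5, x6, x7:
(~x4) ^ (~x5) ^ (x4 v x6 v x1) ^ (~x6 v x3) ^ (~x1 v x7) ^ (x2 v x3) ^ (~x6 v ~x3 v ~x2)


CNF with 7 clauses over 7 vars (128 assignments).
An assignment satisfies CNF iff every clause has >=1 true literal.
Check each row (bits = x1,x2,x3,x4,x5,x6,x7; clause T/F shown):
  row 0 [0000000]: clauses=TTFTTFT -> 0
  row 1 [0000001]: clauses=TTFTTFT -> 0
  row 2 [0000010]: clauses=TTTFTFT -> 0
  row 3 [0000011]: clauses=TTTFTFT -> 0
  row 4 [0000100]: clauses=TFFTTFT -> 0
  (every remaining row is evaluated the same way; all 128 results are listed next)
Full result column, 8 rows per line (x1,x2,x3,x4 fixed per line; x5,x6,x7 runs 000..111 left to right):
  rows 0-7 [x1,x2,x3,x4=0000]: 00000000  (ones: 0)
  rows 8-15 [x1,x2,x3,x4=0001]: 00000000  (ones: 0)
  rows 16-23 [x1,x2,x3,x4=0010]: 00110000  (ones: 2)
  rows 24-31 [x1,x2,x3,x4=0011]: 00000000  (ones: 0)
  rows 32-39 [x1,x2,x3,x4=0100]: 00000000  (ones: 0)
  rows 40-47 [x1,x2,x3,x4=0101]: 00000000  (ones: 0)
  rows 48-55 [x1,x2,x3,x4=0110]: 00000000  (ones: 0)
  rows 56-63 [x1,x2,x3,x4=0111]: 00000000  (ones: 0)
  rows 64-71 [x1,x2,x3,x4=1000]: 00000000  (ones: 0)
  rows 72-79 [x1,x2,x3,x4=1001]: 00000000  (ones: 0)
  rows 80-87 [x1,x2,x3,x4=1010]: 01010000  (ones: 2)
  rows 88-95 [x1,x2,x3,x4=1011]: 00000000  (ones: 0)
  rows 96-103 [x1,x2,x3,x4=1100]: 01000000  (ones: 1)
  rows 104-111 [x1,x2,x3,x4=1101]: 00000000  (ones: 0)
  rows 112-119 [x1,x2,x3,x4=1110]: 01000000  (ones: 1)
  rows 120-127 [x1,x2,x3,x4=1111]: 00000000  (ones: 0)
Satisfying assignments = 0+0+2+0+0+0+0+0+0+0+2+0+1+0+1+0 = 6

6
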